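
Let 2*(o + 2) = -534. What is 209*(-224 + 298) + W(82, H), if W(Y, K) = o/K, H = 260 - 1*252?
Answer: 123459/8 ≈ 15432.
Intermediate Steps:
H = 8 (H = 260 - 252 = 8)
o = -269 (o = -2 + (1/2)*(-534) = -2 - 267 = -269)
W(Y, K) = -269/K
209*(-224 + 298) + W(82, H) = 209*(-224 + 298) - 269/8 = 209*74 - 269*1/8 = 15466 - 269/8 = 123459/8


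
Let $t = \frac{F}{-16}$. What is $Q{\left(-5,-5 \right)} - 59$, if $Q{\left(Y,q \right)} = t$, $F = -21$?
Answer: $- \frac{923}{16} \approx -57.688$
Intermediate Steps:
$t = \frac{21}{16}$ ($t = - \frac{21}{-16} = \left(-21\right) \left(- \frac{1}{16}\right) = \frac{21}{16} \approx 1.3125$)
$Q{\left(Y,q \right)} = \frac{21}{16}$
$Q{\left(-5,-5 \right)} - 59 = \frac{21}{16} - 59 = - \frac{923}{16}$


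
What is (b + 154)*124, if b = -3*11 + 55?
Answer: 21824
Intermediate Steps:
b = 22 (b = -33 + 55 = 22)
(b + 154)*124 = (22 + 154)*124 = 176*124 = 21824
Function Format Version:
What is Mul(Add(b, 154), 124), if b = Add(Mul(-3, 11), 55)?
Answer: 21824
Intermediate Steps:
b = 22 (b = Add(-33, 55) = 22)
Mul(Add(b, 154), 124) = Mul(Add(22, 154), 124) = Mul(176, 124) = 21824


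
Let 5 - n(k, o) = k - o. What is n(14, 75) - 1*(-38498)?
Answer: 38564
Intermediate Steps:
n(k, o) = 5 + o - k (n(k, o) = 5 - (k - o) = 5 + (o - k) = 5 + o - k)
n(14, 75) - 1*(-38498) = (5 + 75 - 1*14) - 1*(-38498) = (5 + 75 - 14) + 38498 = 66 + 38498 = 38564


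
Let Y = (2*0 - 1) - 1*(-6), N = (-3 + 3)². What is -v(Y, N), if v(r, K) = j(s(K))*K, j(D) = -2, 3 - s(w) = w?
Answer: 0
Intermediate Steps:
s(w) = 3 - w
N = 0 (N = 0² = 0)
Y = 5 (Y = (0 - 1) + 6 = -1 + 6 = 5)
v(r, K) = -2*K
-v(Y, N) = -(-2)*0 = -1*0 = 0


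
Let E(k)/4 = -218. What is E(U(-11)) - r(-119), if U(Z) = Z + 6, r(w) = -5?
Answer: -867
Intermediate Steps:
U(Z) = 6 + Z
E(k) = -872 (E(k) = 4*(-218) = -872)
E(U(-11)) - r(-119) = -872 - 1*(-5) = -872 + 5 = -867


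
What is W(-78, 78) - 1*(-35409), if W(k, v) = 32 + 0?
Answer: 35441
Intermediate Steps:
W(k, v) = 32
W(-78, 78) - 1*(-35409) = 32 - 1*(-35409) = 32 + 35409 = 35441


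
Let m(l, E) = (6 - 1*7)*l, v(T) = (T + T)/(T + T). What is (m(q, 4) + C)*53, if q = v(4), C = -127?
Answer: -6784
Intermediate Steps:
v(T) = 1 (v(T) = (2*T)/((2*T)) = (2*T)*(1/(2*T)) = 1)
q = 1
m(l, E) = -l (m(l, E) = (6 - 7)*l = -l)
(m(q, 4) + C)*53 = (-1*1 - 127)*53 = (-1 - 127)*53 = -128*53 = -6784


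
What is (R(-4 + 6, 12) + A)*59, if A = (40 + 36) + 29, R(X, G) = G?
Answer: 6903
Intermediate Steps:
A = 105 (A = 76 + 29 = 105)
(R(-4 + 6, 12) + A)*59 = (12 + 105)*59 = 117*59 = 6903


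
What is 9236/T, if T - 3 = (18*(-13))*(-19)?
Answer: 9236/4449 ≈ 2.0760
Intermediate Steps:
T = 4449 (T = 3 + (18*(-13))*(-19) = 3 - 234*(-19) = 3 + 4446 = 4449)
9236/T = 9236/4449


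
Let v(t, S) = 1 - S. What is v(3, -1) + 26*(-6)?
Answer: -154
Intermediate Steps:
v(3, -1) + 26*(-6) = (1 - 1*(-1)) + 26*(-6) = (1 + 1) - 156 = 2 - 156 = -154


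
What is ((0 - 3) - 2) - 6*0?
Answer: -5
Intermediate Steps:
((0 - 3) - 2) - 6*0 = (-3 - 2) + 0 = -5 + 0 = -5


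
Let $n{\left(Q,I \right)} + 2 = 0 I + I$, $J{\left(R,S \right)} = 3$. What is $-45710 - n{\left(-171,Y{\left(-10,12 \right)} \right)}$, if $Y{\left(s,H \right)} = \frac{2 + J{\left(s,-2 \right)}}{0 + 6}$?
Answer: $- \frac{274253}{6} \approx -45709.0$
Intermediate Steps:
$Y{\left(s,H \right)} = \frac{5}{6}$ ($Y{\left(s,H \right)} = \frac{2 + 3}{0 + 6} = \frac{5}{6}$)
$n{\left(Q,I \right)} = -2 + I$ ($n{\left(Q,I \right)} = -2 + \left(0 I + I\right) = -2 + \left(0 + I\right) = -2 + I$)
$-45710 - n{\left(-171,Y{\left(-10,12 \right)} \right)} = -45710 - \left(-2 + \frac{5}{6}\right) = -45710 - - \frac{7}{6} = -45710 + \frac{7}{6} = - \frac{274253}{6}$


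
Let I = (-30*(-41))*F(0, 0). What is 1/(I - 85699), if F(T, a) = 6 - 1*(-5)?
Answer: -1/72169 ≈ -1.3856e-5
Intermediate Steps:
F(T, a) = 11 (F(T, a) = 6 + 5 = 11)
I = 13530 (I = -30*(-41)*11 = 1230*11 = 13530)
1/(I - 85699) = 1/(13530 - 85699) = 1/(-72169) = -1/72169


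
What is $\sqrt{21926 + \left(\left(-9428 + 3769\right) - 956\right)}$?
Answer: $\sqrt{15311} \approx 123.74$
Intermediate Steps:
$\sqrt{21926 + \left(\left(-9428 + 3769\right) - 956\right)} = \sqrt{21926 - 6615} = \sqrt{15311}$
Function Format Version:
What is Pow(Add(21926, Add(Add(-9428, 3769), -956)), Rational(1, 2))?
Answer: Pow(15311, Rational(1, 2)) ≈ 123.74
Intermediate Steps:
Pow(Add(21926, Add(Add(-9428, 3769), -956)), Rational(1, 2)) = Pow(Add(21926, Add(-5659, -956)), Rational(1, 2)) = Pow(Add(21926, -6615), Rational(1, 2)) = Pow(15311, Rational(1, 2))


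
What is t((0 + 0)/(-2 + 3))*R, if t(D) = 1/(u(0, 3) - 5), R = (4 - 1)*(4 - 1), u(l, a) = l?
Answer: -9/5 ≈ -1.8000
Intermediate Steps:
R = 9 (R = 3*3 = 9)
t(D) = -⅕ (t(D) = 1/(0 - 5) = 1/(-5) = -⅕)
t((0 + 0)/(-2 + 3))*R = -⅕*9 = -9/5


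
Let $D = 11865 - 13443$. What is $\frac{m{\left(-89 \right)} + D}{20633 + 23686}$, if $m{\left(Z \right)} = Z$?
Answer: $- \frac{1667}{44319} \approx -0.037614$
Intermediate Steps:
$D = -1578$
$\frac{m{\left(-89 \right)} + D}{20633 + 23686} = \frac{-89 - 1578}{20633 + 23686} = - \frac{1667}{44319}$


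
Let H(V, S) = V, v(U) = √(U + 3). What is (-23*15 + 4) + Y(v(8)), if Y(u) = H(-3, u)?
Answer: -344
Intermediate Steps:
v(U) = √(3 + U)
Y(u) = -3
(-23*15 + 4) + Y(v(8)) = (-23*15 + 4) - 3 = (-345 + 4) - 3 = -341 - 3 = -344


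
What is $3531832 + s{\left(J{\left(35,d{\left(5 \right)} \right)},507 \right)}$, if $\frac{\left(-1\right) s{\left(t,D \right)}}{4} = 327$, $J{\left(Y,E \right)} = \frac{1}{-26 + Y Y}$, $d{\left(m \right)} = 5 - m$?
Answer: $3530524$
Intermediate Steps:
$J{\left(Y,E \right)} = \frac{1}{-26 + Y^{2}}$
$s{\left(t,D \right)} = -1308$ ($s{\left(t,D \right)} = \left(-4\right) 327 = -1308$)
$3531832 + s{\left(J{\left(35,d{\left(5 \right)} \right)},507 \right)} = 3531832 - 1308 = 3530524$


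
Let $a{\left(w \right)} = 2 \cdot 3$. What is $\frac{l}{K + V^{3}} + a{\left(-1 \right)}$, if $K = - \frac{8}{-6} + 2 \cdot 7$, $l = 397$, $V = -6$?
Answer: $\frac{2421}{602} \approx 4.0216$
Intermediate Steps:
$K = \frac{46}{3}$ ($K = \left(-8\right) \left(- \frac{1}{6}\right) + 14 = \frac{4}{3} + 14 = \frac{46}{3} \approx 15.333$)
$a{\left(w \right)} = 6$
$\frac{l}{K + V^{3}} + a{\left(-1 \right)} = \frac{397}{\frac{46}{3} + \left(-6\right)^{3}} + 6 = \frac{397}{\frac{46}{3} - 216} + 6 = \frac{397}{- \frac{602}{3}} + 6 = 397 \left(- \frac{3}{602}\right) + 6 = - \frac{1191}{602} + 6 = \frac{2421}{602}$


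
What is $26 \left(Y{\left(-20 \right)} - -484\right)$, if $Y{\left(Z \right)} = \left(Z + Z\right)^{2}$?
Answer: $54184$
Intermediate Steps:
$Y{\left(Z \right)} = 4 Z^{2}$ ($Y{\left(Z \right)} = \left(2 Z\right)^{2} = 4 Z^{2}$)
$26 \left(Y{\left(-20 \right)} - -484\right) = 26 \left(4 \left(-20\right)^{2} - -484\right) = 26 \left(4 \cdot 400 + 484\right) = 26 \left(1600 + 484\right) = 26 \cdot 2084 = 54184$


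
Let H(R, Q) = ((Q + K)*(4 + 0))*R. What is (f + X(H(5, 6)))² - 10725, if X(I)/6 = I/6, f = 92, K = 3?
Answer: 63259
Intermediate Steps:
H(R, Q) = R*(12 + 4*Q) (H(R, Q) = ((Q + 3)*(4 + 0))*R = ((3 + Q)*4)*R = (12 + 4*Q)*R = R*(12 + 4*Q))
X(I) = I (X(I) = 6*(I/6) = I)
(f + X(H(5, 6)))² - 10725 = (92 + 4*5*(3 + 6))² - 10725 = (92 + 4*5*9)² - 10725 = (92 + 180)² - 10725 = 272² - 10725 = 73984 - 10725 = 63259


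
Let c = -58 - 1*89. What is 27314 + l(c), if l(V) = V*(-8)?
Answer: 28490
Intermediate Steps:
c = -147 (c = -58 - 89 = -147)
l(V) = -8*V
27314 + l(c) = 27314 - 8*(-147) = 27314 + 1176 = 28490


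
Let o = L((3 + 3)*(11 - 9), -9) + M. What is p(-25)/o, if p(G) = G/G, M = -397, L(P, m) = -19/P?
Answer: -12/4783 ≈ -0.0025089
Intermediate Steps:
p(G) = 1
o = -4783/12 (o = -19*1/((3 + 3)*(11 - 9)) - 397 = -19/(6*2) - 397 = -19/12 - 397 = -4783/12 ≈ -398.58)
p(-25)/o = 1/(-4783/12) = 1*(-12/4783) = -12/4783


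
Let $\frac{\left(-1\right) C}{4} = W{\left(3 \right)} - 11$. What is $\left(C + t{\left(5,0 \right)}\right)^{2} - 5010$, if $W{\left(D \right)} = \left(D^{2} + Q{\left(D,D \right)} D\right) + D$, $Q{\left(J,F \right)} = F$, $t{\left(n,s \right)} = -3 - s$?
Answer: $-3161$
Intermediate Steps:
$W{\left(D \right)} = D + 2 D^{2}$ ($W{\left(D \right)} = \left(D^{2} + D D\right) + D = \left(D^{2} + D^{2}\right) + D = 2 D^{2} + D = D + 2 D^{2}$)
$C = -40$ ($C = - 4 \left(3 \left(1 + 2 \cdot 3\right) - 11\right) = - 4 \left(3 \left(1 + 6\right) - 11\right) = - 4 \left(3 \cdot 7 - 11\right) = - 4 \left(21 - 11\right) = \left(-4\right) 10 = -40$)
$\left(C + t{\left(5,0 \right)}\right)^{2} - 5010 = \left(-40 - 3\right)^{2} - 5010 = \left(-43\right)^{2} - 5010 = 1849 - 5010 = -3161$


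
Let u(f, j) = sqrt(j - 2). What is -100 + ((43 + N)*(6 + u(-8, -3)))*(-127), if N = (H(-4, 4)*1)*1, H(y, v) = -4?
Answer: -29818 - 4953*I*sqrt(5) ≈ -29818.0 - 11075.0*I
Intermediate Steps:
u(f, j) = sqrt(-2 + j)
N = -4 (N = -4*1*1 = -4*1 = -4)
-100 + ((43 + N)*(6 + u(-8, -3)))*(-127) = -100 + ((43 - 4)*(6 + sqrt(-2 - 3)))*(-127) = -100 + (39*(6 + sqrt(-5)))*(-127) = -100 + (39*(6 + I*sqrt(5)))*(-127) = -100 + (234 + 39*I*sqrt(5))*(-127) = -100 + (-29718 - 4953*I*sqrt(5)) = -29818 - 4953*I*sqrt(5)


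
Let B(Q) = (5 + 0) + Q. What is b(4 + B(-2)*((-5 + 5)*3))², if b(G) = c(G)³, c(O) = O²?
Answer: 16777216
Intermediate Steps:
B(Q) = 5 + Q
b(G) = G⁶ (b(G) = (G²)³ = G⁶)
b(4 + B(-2)*((-5 + 5)*3))² = ((4 + (5 - 2)*((-5 + 5)*3))⁶)² = ((4 + 3*(0*3))⁶)² = ((4 + 3*0)⁶)² = ((4 + 0)⁶)² = (4⁶)² = 4096² = 16777216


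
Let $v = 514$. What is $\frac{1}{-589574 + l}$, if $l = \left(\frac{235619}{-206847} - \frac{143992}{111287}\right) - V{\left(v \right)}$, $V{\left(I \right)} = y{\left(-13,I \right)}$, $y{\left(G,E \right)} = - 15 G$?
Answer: $- \frac{23019382089}{13576173960892318} \approx -1.6956 \cdot 10^{-6}$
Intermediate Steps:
$V{\left(I \right)} = 195$ ($V{\left(I \right)} = \left(-15\right) \left(-13\right) = 195$)
$l = - \frac{4544785152232}{23019382089}$ ($l = \left(\frac{235619}{-206847} - \frac{143992}{111287}\right) - 195 = \left(235619 \left(- \frac{1}{206847}\right) - \frac{143992}{111287}\right) - 195 = \left(- \frac{235619}{206847} - \frac{143992}{111287}\right) - 195 = - \frac{56005644877}{23019382089} - 195 = - \frac{4544785152232}{23019382089} \approx -197.43$)
$\frac{1}{-589574 + l} = \frac{1}{-589574 - \frac{4544785152232}{23019382089}} = \frac{1}{- \frac{13576173960892318}{23019382089}} = - \frac{23019382089}{13576173960892318}$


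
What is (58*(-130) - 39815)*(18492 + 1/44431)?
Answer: -38907722899815/44431 ≈ -8.7569e+8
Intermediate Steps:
(58*(-130) - 39815)*(18492 + 1/44431) = (-7540 - 39815)*(18492 + 1/44431) = -47355*821618053/44431 = -38907722899815/44431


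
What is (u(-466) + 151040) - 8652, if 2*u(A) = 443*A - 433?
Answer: 77905/2 ≈ 38953.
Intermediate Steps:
u(A) = -433/2 + 443*A/2 (u(A) = (443*A - 433)/2 = (-433 + 443*A)/2 = -433/2 + 443*A/2)
(u(-466) + 151040) - 8652 = ((-433/2 + (443/2)*(-466)) + 151040) - 8652 = ((-433/2 - 103219) + 151040) - 8652 = (-206871/2 + 151040) - 8652 = 95209/2 - 8652 = 77905/2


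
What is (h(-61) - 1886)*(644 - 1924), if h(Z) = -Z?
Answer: 2336000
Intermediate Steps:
(h(-61) - 1886)*(644 - 1924) = (-1*(-61) - 1886)*(644 - 1924) = (61 - 1886)*(-1280) = -1825*(-1280) = 2336000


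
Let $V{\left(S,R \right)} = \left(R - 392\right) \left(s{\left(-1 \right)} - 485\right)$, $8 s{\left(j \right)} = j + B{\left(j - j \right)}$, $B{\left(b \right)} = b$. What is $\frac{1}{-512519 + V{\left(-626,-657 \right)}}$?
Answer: $- \frac{8}{28983} \approx -0.00027602$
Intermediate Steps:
$s{\left(j \right)} = \frac{j}{8}$ ($s{\left(j \right)} = \frac{j + \left(j - j\right)}{8} = \frac{j + 0}{8} = \frac{j}{8}$)
$V{\left(S,R \right)} = 190169 - \frac{3881 R}{8}$ ($V{\left(S,R \right)} = \left(R - 392\right) \left(\frac{1}{8} \left(-1\right) - 485\right) = \left(-392 + R\right) \left(- \frac{1}{8} - 485\right) = \left(-392 + R\right) \left(- \frac{3881}{8}\right) = 190169 - \frac{3881 R}{8}$)
$\frac{1}{-512519 + V{\left(-626,-657 \right)}} = \frac{1}{-512519 + \left(190169 - - \frac{2549817}{8}\right)} = \frac{1}{-512519 + \left(190169 + \frac{2549817}{8}\right)} = \frac{1}{-512519 + \frac{4071169}{8}} = \frac{1}{- \frac{28983}{8}} = - \frac{8}{28983}$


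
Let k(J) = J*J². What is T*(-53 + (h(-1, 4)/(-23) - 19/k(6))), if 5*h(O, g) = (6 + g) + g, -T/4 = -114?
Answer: -25112851/1035 ≈ -24264.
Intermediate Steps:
k(J) = J³
T = 456 (T = -4*(-114) = 456)
h(O, g) = 6/5 + 2*g/5 (h(O, g) = ((6 + g) + g)/5 = (6 + 2*g)/5 = 6/5 + 2*g/5)
T*(-53 + (h(-1, 4)/(-23) - 19/k(6))) = 456*(-53 + ((6/5 + (⅖)*4)/(-23) - 19/(6³))) = 456*(-53 + ((6/5 + 8/5)*(-1/23) - 19/216)) = 456*(-53 + ((14/5)*(-1/23) - 19*1/216)) = 456*(-53 + (-14/115 - 19/216)) = 456*(-53 - 5209/24840) = 456*(-1321729/24840) = -25112851/1035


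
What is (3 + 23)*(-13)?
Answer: -338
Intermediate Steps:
(3 + 23)*(-13) = 26*(-13) = -338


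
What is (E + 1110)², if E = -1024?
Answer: 7396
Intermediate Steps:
(E + 1110)² = (-1024 + 1110)² = 86² = 7396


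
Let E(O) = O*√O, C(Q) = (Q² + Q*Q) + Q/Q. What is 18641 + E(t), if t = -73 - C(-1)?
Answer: 18641 - 152*I*√19 ≈ 18641.0 - 662.55*I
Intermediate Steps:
C(Q) = 1 + 2*Q² (C(Q) = (Q² + Q²) + 1 = 2*Q² + 1 = 1 + 2*Q²)
t = -76 (t = -73 - (1 + 2*(-1)²) = -73 - (1 + 2*1) = -73 - (1 + 2) = -73 - 1*3 = -73 - 3 = -76)
E(O) = O^(3/2)
18641 + E(t) = 18641 + (-76)^(3/2) = 18641 - 152*I*√19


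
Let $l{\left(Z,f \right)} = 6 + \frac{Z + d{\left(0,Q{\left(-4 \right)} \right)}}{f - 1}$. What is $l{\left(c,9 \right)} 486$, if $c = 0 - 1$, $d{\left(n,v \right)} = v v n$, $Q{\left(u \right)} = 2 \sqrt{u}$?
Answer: $\frac{11421}{4} \approx 2855.3$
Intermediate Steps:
$d{\left(n,v \right)} = n v^{2}$ ($d{\left(n,v \right)} = v^{2} n = n v^{2}$)
$c = -1$ ($c = 0 - 1 = -1$)
$l{\left(Z,f \right)} = 6 + \frac{Z}{-1 + f}$ ($l{\left(Z,f \right)} = 6 + \frac{Z + 0 \left(2 \sqrt{-4}\right)^{2}}{f - 1} = 6 + \frac{Z + 0 \left(2 \cdot 2 i\right)^{2}}{-1 + f} = 6 + \frac{Z + 0 \left(4 i\right)^{2}}{-1 + f} = 6 + \frac{Z + 0 \left(-16\right)}{-1 + f} = 6 + \frac{Z + 0}{-1 + f} = 6 + \frac{Z}{-1 + f}$)
$l{\left(c,9 \right)} 486 = \frac{-6 - 1 + 6 \cdot 9}{-1 + 9} \cdot 486 = \frac{-6 - 1 + 54}{8} \cdot 486 = \frac{1}{8} \cdot 47 \cdot 486 = \frac{47}{8} \cdot 486 = \frac{11421}{4}$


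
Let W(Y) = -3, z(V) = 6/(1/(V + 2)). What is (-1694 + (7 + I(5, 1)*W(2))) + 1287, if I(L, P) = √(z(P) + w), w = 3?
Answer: -400 - 3*√21 ≈ -413.75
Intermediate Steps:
z(V) = 12 + 6*V (z(V) = 6/(1/(2 + V)) = 6*(2 + V) = 12 + 6*V)
I(L, P) = √(15 + 6*P) (I(L, P) = √((12 + 6*P) + 3) = √(15 + 6*P))
(-1694 + (7 + I(5, 1)*W(2))) + 1287 = (-1694 + (7 + √(15 + 6*1)*(-3))) + 1287 = (-1694 + (7 + √(15 + 6)*(-3))) + 1287 = (-1694 + (7 + √21*(-3))) + 1287 = (-1694 + (7 - 3*√21)) + 1287 = (-1687 - 3*√21) + 1287 = -400 - 3*√21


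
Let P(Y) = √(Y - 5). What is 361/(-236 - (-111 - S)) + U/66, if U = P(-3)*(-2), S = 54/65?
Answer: -23465/8071 - 2*I*√2/33 ≈ -2.9073 - 0.08571*I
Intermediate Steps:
P(Y) = √(-5 + Y)
S = 54/65 (S = 54*(1/65) = 54/65 ≈ 0.83077)
U = -4*I*√2 (U = √(-5 - 3)*(-2) = √(-8)*(-2) = (2*I*√2)*(-2) = -4*I*√2 ≈ -5.6569*I)
361/(-236 - (-111 - S)) + U/66 = 361/(-236 - (-111 - 1*54/65)) - 4*I*√2/66 = 361/(-236 - (-111 - 54/65)) - 4*I*√2*(1/66) = 361/(-236 - 1*(-7269/65)) - 2*I*√2/33 = 361/(-236 + 7269/65) - 2*I*√2/33 = 361/(-8071/65) - 2*I*√2/33 = 361*(-65/8071) - 2*I*√2/33 = -23465/8071 - 2*I*√2/33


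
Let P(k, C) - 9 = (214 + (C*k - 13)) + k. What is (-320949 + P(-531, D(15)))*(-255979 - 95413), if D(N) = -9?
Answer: 111212405472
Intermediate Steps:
P(k, C) = 210 + k + C*k (P(k, C) = 9 + ((214 + (C*k - 13)) + k) = 9 + ((214 + (-13 + C*k)) + k) = 9 + ((201 + C*k) + k) = 9 + (201 + k + C*k) = 210 + k + C*k)
(-320949 + P(-531, D(15)))*(-255979 - 95413) = (-320949 + (210 - 531 - 9*(-531)))*(-255979 - 95413) = (-320949 + (210 - 531 + 4779))*(-351392) = (-320949 + 4458)*(-351392) = -316491*(-351392) = 111212405472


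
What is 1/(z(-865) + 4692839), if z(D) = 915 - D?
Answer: 1/4694619 ≈ 2.1301e-7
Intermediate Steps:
1/(z(-865) + 4692839) = 1/((915 - 1*(-865)) + 4692839) = 1/((915 + 865) + 4692839) = 1/(1780 + 4692839) = 1/4694619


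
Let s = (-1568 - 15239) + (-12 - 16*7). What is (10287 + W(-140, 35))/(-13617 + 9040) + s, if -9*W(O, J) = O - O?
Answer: -77503474/4577 ≈ -16933.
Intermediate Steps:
W(O, J) = 0 (W(O, J) = -(O - O)/9 = -⅑*0 = 0)
s = -16931 (s = -16807 + (-12 - 112) = -16807 - 124 = -16931)
(10287 + W(-140, 35))/(-13617 + 9040) + s = (10287 + 0)/(-13617 + 9040) - 16931 = 10287/(-4577) - 16931 = 10287*(-1/4577) - 16931 = -10287/4577 - 16931 = -77503474/4577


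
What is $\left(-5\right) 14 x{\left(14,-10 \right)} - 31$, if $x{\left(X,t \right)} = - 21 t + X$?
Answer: $-15711$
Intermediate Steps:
$x{\left(X,t \right)} = X - 21 t$
$\left(-5\right) 14 x{\left(14,-10 \right)} - 31 = \left(-5\right) 14 \left(14 - -210\right) - 31 = - 70 \left(14 + 210\right) - 31 = \left(-70\right) 224 - 31 = -15680 - 31 = -15711$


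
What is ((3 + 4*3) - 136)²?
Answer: 14641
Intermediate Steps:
((3 + 4*3) - 136)² = ((3 + 12) - 136)² = (15 - 136)² = (-121)² = 14641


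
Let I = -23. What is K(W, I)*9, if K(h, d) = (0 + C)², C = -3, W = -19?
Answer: 81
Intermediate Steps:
K(h, d) = 9 (K(h, d) = (0 - 3)² = (-3)² = 9)
K(W, I)*9 = 9*9 = 81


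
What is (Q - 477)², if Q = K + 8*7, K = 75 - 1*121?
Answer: 218089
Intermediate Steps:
K = -46 (K = 75 - 121 = -46)
Q = 10 (Q = -46 + 8*7 = -46 + 56 = 10)
(Q - 477)² = (10 - 477)² = (-467)² = 218089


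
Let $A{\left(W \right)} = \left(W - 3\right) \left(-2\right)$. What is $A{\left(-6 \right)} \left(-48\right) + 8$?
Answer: $-856$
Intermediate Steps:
$A{\left(W \right)} = 6 - 2 W$ ($A{\left(W \right)} = \left(-3 + W\right) \left(-2\right) = 6 - 2 W$)
$A{\left(-6 \right)} \left(-48\right) + 8 = \left(6 - -12\right) \left(-48\right) + 8 = \left(6 + 12\right) \left(-48\right) + 8 = 18 \left(-48\right) + 8 = -864 + 8 = -856$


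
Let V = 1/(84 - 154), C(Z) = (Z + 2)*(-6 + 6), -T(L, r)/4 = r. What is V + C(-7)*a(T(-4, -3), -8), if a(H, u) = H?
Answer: -1/70 ≈ -0.014286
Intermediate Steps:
T(L, r) = -4*r
C(Z) = 0 (C(Z) = (2 + Z)*0 = 0)
V = -1/70 (V = 1/(-70) = -1/70 ≈ -0.014286)
V + C(-7)*a(T(-4, -3), -8) = -1/70 + 0*(-4*(-3)) = -1/70 + 0*12 = -1/70 + 0 = -1/70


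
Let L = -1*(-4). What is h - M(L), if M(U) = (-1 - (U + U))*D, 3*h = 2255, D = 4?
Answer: 2363/3 ≈ 787.67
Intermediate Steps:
h = 2255/3 (h = (1/3)*2255 = 2255/3 ≈ 751.67)
L = 4
M(U) = -4 - 8*U (M(U) = (-1 - (U + U))*4 = (-1 - 2*U)*4 = -4 - 8*U)
h - M(L) = 2255/3 - (-4 - 8*4) = 2255/3 - (-4 - 32) = 2255/3 - 1*(-36) = 2255/3 + 36 = 2363/3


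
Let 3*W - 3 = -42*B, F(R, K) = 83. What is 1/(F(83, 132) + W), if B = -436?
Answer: 1/6188 ≈ 0.00016160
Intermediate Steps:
W = 6105 (W = 1 + (-42*(-436))/3 = 1 + (1/3)*18312 = 1 + 6104 = 6105)
1/(F(83, 132) + W) = 1/(83 + 6105) = 1/6188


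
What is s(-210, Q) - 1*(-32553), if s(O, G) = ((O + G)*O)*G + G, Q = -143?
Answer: -10568180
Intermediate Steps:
s(O, G) = G + G*O*(G + O) (s(O, G) = ((G + O)*O)*G + G = (O*(G + O))*G + G = G*O*(G + O) + G = G + G*O*(G + O))
s(-210, Q) - 1*(-32553) = -143*(1 + (-210)² - 143*(-210)) - 1*(-32553) = -143*(1 + 44100 + 30030) + 32553 = -143*74131 + 32553 = -10600733 + 32553 = -10568180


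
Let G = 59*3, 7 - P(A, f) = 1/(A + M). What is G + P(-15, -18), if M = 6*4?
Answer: 1655/9 ≈ 183.89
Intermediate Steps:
M = 24
P(A, f) = 7 - 1/(24 + A) (P(A, f) = 7 - 1/(A + 24) = 7 - 1/(24 + A))
G = 177
G + P(-15, -18) = 177 + (167 + 7*(-15))/(24 - 15) = 177 + (167 - 105)/9 = 177 + (⅑)*62 = 177 + 62/9 = 1655/9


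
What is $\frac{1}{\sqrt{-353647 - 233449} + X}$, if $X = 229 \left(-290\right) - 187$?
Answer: $- \frac{66597}{4435747505} - \frac{2 i \sqrt{146774}}{4435747505} \approx -1.5014 \cdot 10^{-5} - 1.7274 \cdot 10^{-7} i$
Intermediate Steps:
$X = -66597$ ($X = -66410 - 187 = -66597$)
$\frac{1}{\sqrt{-353647 - 233449} + X} = \frac{1}{\sqrt{-353647 - 233449} - 66597} = \frac{1}{\sqrt{-587096} - 66597} = \frac{1}{2 i \sqrt{146774} - 66597} = \frac{1}{-66597 + 2 i \sqrt{146774}}$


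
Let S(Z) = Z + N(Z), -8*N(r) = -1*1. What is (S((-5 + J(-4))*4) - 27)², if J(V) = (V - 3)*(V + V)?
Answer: 2007889/64 ≈ 31373.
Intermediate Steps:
J(V) = 2*V*(-3 + V) (J(V) = (-3 + V)*(2*V) = 2*V*(-3 + V))
N(r) = ⅛ (N(r) = -(-1)/8 = -⅛*(-1) = ⅛)
S(Z) = ⅛ + Z (S(Z) = Z + ⅛ = ⅛ + Z)
(S((-5 + J(-4))*4) - 27)² = ((⅛ + (-5 + 2*(-4)*(-3 - 4))*4) - 27)² = ((⅛ + (-5 + 2*(-4)*(-7))*4) - 27)² = ((⅛ + (-5 + 56)*4) - 27)² = ((⅛ + 51*4) - 27)² = ((⅛ + 204) - 27)² = (1633/8 - 27)² = (1417/8)² = 2007889/64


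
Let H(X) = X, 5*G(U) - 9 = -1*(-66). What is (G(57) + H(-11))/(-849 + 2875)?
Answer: 2/1013 ≈ 0.0019743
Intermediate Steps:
G(U) = 15 (G(U) = 9/5 + (-1*(-66))/5 = 9/5 + (1/5)*66 = 9/5 + 66/5 = 15)
(G(57) + H(-11))/(-849 + 2875) = (15 - 11)/(-849 + 2875) = 4/2026 = 4*(1/2026) = 2/1013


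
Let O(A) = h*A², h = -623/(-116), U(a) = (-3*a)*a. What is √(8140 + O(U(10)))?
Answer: 2*√103338310/29 ≈ 701.07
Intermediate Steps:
U(a) = -3*a²
h = 623/116 (h = -623*(-1/116) = 623/116 ≈ 5.3707)
O(A) = 623*A²/116
√(8140 + O(U(10))) = √(8140 + 623*(-3*10²)²/116) = √(8140 + 623*(-3*100)²/116) = √(8140 + (623/116)*(-300)²) = √(8140 + (623/116)*90000) = √(8140 + 14017500/29) = √(14253560/29) = 2*√103338310/29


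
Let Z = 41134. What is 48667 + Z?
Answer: 89801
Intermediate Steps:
48667 + Z = 48667 + 41134 = 89801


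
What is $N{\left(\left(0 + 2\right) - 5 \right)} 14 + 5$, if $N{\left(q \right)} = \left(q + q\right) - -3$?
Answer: $-37$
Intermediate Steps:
$N{\left(q \right)} = 3 + 2 q$ ($N{\left(q \right)} = 2 q + 3 = 3 + 2 q$)
$N{\left(\left(0 + 2\right) - 5 \right)} 14 + 5 = \left(3 + 2 \left(\left(0 + 2\right) - 5\right)\right) 14 + 5 = \left(3 + 2 \left(2 - 5\right)\right) 14 + 5 = \left(3 + 2 \left(-3\right)\right) 14 + 5 = \left(3 - 6\right) 14 + 5 = \left(-3\right) 14 + 5 = -42 + 5 = -37$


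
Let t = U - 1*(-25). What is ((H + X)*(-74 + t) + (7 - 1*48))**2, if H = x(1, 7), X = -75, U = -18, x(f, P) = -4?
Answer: 27583504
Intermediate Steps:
H = -4
t = 7 (t = -18 - 1*(-25) = -18 + 25 = 7)
((H + X)*(-74 + t) + (7 - 1*48))**2 = ((-4 - 75)*(-74 + 7) + (7 - 1*48))**2 = (-79*(-67) + (7 - 48))**2 = (5293 - 41)**2 = 5252**2 = 27583504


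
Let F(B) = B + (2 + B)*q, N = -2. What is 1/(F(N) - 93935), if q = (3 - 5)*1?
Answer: -1/93937 ≈ -1.0645e-5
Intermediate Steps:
q = -2 (q = -2*1 = -2)
F(B) = -4 - B (F(B) = B + (2 + B)*(-2) = B + (-4 - 2*B) = -4 - B)
1/(F(N) - 93935) = 1/((-4 - 1*(-2)) - 93935) = 1/((-4 + 2) - 93935) = 1/(-2 - 93935) = 1/(-93937) = -1/93937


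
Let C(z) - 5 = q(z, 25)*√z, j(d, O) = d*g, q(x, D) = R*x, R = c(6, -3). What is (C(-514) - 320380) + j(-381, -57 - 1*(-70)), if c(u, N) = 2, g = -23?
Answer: -311612 - 1028*I*√514 ≈ -3.1161e+5 - 23306.0*I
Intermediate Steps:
R = 2
q(x, D) = 2*x
j(d, O) = -23*d (j(d, O) = d*(-23) = -23*d)
C(z) = 5 + 2*z^(3/2) (C(z) = 5 + (2*z)*√z = 5 + 2*z^(3/2))
(C(-514) - 320380) + j(-381, -57 - 1*(-70)) = ((5 + 2*(-514)^(3/2)) - 320380) - 23*(-381) = ((5 + 2*(-514*I*√514)) - 320380) + 8763 = ((5 - 1028*I*√514) - 320380) + 8763 = (-320375 - 1028*I*√514) + 8763 = -311612 - 1028*I*√514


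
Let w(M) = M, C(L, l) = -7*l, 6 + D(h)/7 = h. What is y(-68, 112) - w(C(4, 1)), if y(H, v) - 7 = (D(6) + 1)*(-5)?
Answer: 9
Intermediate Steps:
D(h) = -42 + 7*h
y(H, v) = 2 (y(H, v) = 7 + ((-42 + 7*6) + 1)*(-5) = 7 + ((-42 + 42) + 1)*(-5) = 7 + (0 + 1)*(-5) = 7 + 1*(-5) = 7 - 5 = 2)
y(-68, 112) - w(C(4, 1)) = 2 - (-7) = 2 - 1*(-7) = 2 + 7 = 9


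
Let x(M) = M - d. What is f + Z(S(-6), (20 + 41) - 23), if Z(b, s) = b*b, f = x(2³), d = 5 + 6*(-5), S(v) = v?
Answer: 69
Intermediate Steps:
d = -25 (d = 5 - 30 = -25)
x(M) = 25 + M (x(M) = M - 1*(-25) = M + 25 = 25 + M)
f = 33 (f = 25 + 2³ = 25 + 8 = 33)
Z(b, s) = b²
f + Z(S(-6), (20 + 41) - 23) = 33 + (-6)² = 33 + 36 = 69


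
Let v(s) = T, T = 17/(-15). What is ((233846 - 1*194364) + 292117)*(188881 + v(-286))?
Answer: 313161874534/5 ≈ 6.2632e+10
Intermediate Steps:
T = -17/15 (T = 17*(-1/15) = -17/15 ≈ -1.1333)
v(s) = -17/15
((233846 - 1*194364) + 292117)*(188881 + v(-286)) = ((233846 - 1*194364) + 292117)*(188881 - 17/15) = ((233846 - 194364) + 292117)*(2833198/15) = (39482 + 292117)*(2833198/15) = 331599*(2833198/15) = 313161874534/5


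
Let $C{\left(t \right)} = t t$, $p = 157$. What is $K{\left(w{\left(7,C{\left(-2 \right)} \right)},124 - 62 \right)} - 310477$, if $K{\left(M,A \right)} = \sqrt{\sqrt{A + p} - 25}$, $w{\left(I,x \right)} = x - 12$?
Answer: $-310477 + i \sqrt{25 - \sqrt{219}} \approx -3.1048 \cdot 10^{5} + 3.194 i$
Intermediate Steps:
$C{\left(t \right)} = t^{2}$
$w{\left(I,x \right)} = -12 + x$
$K{\left(M,A \right)} = \sqrt{-25 + \sqrt{157 + A}}$ ($K{\left(M,A \right)} = \sqrt{\sqrt{A + 157} - 25} = \sqrt{\sqrt{157 + A} - 25} = \sqrt{-25 + \sqrt{157 + A}}$)
$K{\left(w{\left(7,C{\left(-2 \right)} \right)},124 - 62 \right)} - 310477 = \sqrt{-25 + \sqrt{157 + \left(124 - 62\right)}} - 310477 = \sqrt{-25 + \sqrt{157 + 62}} - 310477 = \sqrt{-25 + \sqrt{219}} - 310477 = -310477 + \sqrt{-25 + \sqrt{219}}$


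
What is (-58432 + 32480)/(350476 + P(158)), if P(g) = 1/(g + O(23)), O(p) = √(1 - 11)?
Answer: 25952*(-√10 + 158*I)/(-55375209*I + 350476*√10) ≈ -0.074048 - 2.683e-11*I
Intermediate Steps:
O(p) = I*√10 (O(p) = √(-10) = I*√10)
P(g) = 1/(g + I*√10)
(-58432 + 32480)/(350476 + P(158)) = (-58432 + 32480)/(350476 + 1/(158 + I*√10)) = -25952/(350476 + 1/(158 + I*√10))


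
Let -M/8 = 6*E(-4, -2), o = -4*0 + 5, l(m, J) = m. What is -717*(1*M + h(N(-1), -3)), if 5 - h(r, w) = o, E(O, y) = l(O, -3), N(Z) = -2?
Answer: -137664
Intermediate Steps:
o = 5 (o = 0 + 5 = 5)
E(O, y) = O
h(r, w) = 0 (h(r, w) = 5 - 1*5 = 5 - 5 = 0)
M = 192 (M = -48*(-4) = -8*(-24) = 192)
-717*(1*M + h(N(-1), -3)) = -717*(1*192 + 0) = -717*(192 + 0) = -717*192 = -137664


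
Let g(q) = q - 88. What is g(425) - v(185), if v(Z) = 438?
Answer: -101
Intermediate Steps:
g(q) = -88 + q
g(425) - v(185) = (-88 + 425) - 1*438 = 337 - 438 = -101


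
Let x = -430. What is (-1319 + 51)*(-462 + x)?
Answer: 1131056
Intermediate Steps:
(-1319 + 51)*(-462 + x) = (-1319 + 51)*(-462 - 430) = -1268*(-892) = 1131056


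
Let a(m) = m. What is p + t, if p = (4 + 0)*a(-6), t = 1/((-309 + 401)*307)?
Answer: -677855/28244 ≈ -24.000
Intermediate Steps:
t = 1/28244 (t = (1/307)/92 = (1/92)*(1/307) = 1/28244 ≈ 3.5406e-5)
p = -24 (p = (4 + 0)*(-6) = 4*(-6) = -24)
p + t = -24 + 1/28244 = -677855/28244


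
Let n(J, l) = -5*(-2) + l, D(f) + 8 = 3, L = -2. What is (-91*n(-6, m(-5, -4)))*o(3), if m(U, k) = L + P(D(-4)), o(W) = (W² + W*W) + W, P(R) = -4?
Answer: -7644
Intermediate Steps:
D(f) = -5 (D(f) = -8 + 3 = -5)
o(W) = W + 2*W² (o(W) = (W² + W²) + W = 2*W² + W = W + 2*W²)
m(U, k) = -6 (m(U, k) = -2 - 4 = -6)
n(J, l) = 10 + l
(-91*n(-6, m(-5, -4)))*o(3) = (-91*(10 - 6))*(3*(1 + 2*3)) = (-91*4)*(3*(1 + 6)) = -1092*7 = -364*21 = -7644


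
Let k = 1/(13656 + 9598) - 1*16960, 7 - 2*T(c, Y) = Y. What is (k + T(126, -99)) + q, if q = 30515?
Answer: 316440433/23254 ≈ 13608.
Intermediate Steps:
T(c, Y) = 7/2 - Y/2
k = -394387839/23254 (k = 1/23254 - 16960 = -394387839/23254 ≈ -16960.)
(k + T(126, -99)) + q = (-394387839/23254 + (7/2 - ½*(-99))) + 30515 = (-394387839/23254 + (7/2 + 99/2)) + 30515 = (-394387839/23254 + 53) + 30515 = -393155377/23254 + 30515 = 316440433/23254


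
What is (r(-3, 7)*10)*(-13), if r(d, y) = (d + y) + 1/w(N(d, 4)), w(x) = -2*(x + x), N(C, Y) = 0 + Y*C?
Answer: -12545/24 ≈ -522.71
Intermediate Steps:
N(C, Y) = C*Y (N(C, Y) = 0 + C*Y = C*Y)
w(x) = -4*x
r(d, y) = d + y - 1/(16*d) (r(d, y) = (d + y) + 1/(-4*d*4) = (d + y) + 1/(-16*d) = (d + y) - 1/(16*d) = d + y - 1/(16*d))
(r(-3, 7)*10)*(-13) = ((-3 + 7 - 1/16/(-3))*10)*(-13) = ((-3 + 7 - 1/16*(-1/3))*10)*(-13) = ((-3 + 7 + 1/48)*10)*(-13) = ((193/48)*10)*(-13) = (965/24)*(-13) = -12545/24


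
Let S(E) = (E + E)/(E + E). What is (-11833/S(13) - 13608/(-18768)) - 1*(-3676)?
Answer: -6378207/782 ≈ -8156.3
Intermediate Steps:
S(E) = 1 (S(E) = (2*E)/((2*E)) = (2*E)*(1/(2*E)) = 1)
(-11833/S(13) - 13608/(-18768)) - 1*(-3676) = (-11833/1 - 13608/(-18768)) - 1*(-3676) = (-11833*1 - 13608*(-1/18768)) + 3676 = (-11833 + 567/782) + 3676 = -9252839/782 + 3676 = -6378207/782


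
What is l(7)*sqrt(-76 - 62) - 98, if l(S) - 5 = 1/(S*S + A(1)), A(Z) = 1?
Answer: -98 + 251*I*sqrt(138)/50 ≈ -98.0 + 58.972*I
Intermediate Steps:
l(S) = 5 + 1/(1 + S**2) (l(S) = 5 + 1/(S*S + 1) = 5 + 1/(S**2 + 1) = 5 + 1/(1 + S**2))
l(7)*sqrt(-76 - 62) - 98 = ((6 + 5*7**2)/(1 + 7**2))*sqrt(-76 - 62) - 98 = ((6 + 5*49)/(1 + 49))*sqrt(-138) - 98 = ((6 + 245)/50)*(I*sqrt(138)) - 98 = ((1/50)*251)*(I*sqrt(138)) - 98 = 251*(I*sqrt(138))/50 - 98 = 251*I*sqrt(138)/50 - 98 = -98 + 251*I*sqrt(138)/50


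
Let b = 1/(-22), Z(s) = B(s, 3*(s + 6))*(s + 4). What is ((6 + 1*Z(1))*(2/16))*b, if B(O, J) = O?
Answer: -1/16 ≈ -0.062500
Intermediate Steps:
Z(s) = s*(4 + s) (Z(s) = s*(s + 4) = s*(4 + s))
b = -1/22 ≈ -0.045455
((6 + 1*Z(1))*(2/16))*b = ((6 + 1*(1*(4 + 1)))*(2/16))*(-1/22) = ((6 + 1*(1*5))*(2*(1/16)))*(-1/22) = ((6 + 1*5)*(⅛))*(-1/22) = ((6 + 5)*(⅛))*(-1/22) = (11*(⅛))*(-1/22) = (11/8)*(-1/22) = -1/16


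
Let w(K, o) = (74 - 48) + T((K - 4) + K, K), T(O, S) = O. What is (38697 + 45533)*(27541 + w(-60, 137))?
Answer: 2311523890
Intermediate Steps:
w(K, o) = 22 + 2*K (w(K, o) = (74 - 48) + ((K - 4) + K) = 26 + ((-4 + K) + K) = 26 + (-4 + 2*K) = 22 + 2*K)
(38697 + 45533)*(27541 + w(-60, 137)) = (38697 + 45533)*(27541 + (22 + 2*(-60))) = 84230*(27541 + (22 - 120)) = 84230*(27541 - 98) = 84230*27443 = 2311523890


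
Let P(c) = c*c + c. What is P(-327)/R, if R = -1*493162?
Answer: -53301/246581 ≈ -0.21616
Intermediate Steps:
P(c) = c + c² (P(c) = c² + c = c + c²)
R = -493162
P(-327)/R = -327*(1 - 327)/(-493162) = -327*(-326)*(-1/493162) = 106602*(-1/493162) = -53301/246581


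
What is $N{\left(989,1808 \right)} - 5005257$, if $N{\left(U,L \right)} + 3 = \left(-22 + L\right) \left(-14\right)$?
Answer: $-5030264$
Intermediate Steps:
$N{\left(U,L \right)} = 305 - 14 L$ ($N{\left(U,L \right)} = -3 + \left(-22 + L\right) \left(-14\right) = -3 - \left(-308 + 14 L\right) = 305 - 14 L$)
$N{\left(989,1808 \right)} - 5005257 = \left(305 - 25312\right) - 5005257 = -25007 - 5005257 = -5030264$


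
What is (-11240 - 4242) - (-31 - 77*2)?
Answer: -15297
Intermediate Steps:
(-11240 - 4242) - (-31 - 77*2) = -15482 - (-31 - 154) = -15482 - 1*(-185) = -15482 + 185 = -15297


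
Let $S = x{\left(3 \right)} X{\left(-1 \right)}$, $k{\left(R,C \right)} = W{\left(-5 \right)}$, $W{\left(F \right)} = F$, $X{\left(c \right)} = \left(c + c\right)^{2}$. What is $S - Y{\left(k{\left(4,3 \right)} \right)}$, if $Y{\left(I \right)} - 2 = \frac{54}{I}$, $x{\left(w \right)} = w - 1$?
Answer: $\frac{84}{5} \approx 16.8$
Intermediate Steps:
$X{\left(c \right)} = 4 c^{2}$ ($X{\left(c \right)} = \left(2 c\right)^{2} = 4 c^{2}$)
$k{\left(R,C \right)} = -5$
$x{\left(w \right)} = -1 + w$
$Y{\left(I \right)} = 2 + \frac{54}{I}$
$S = 8$ ($S = \left(-1 + 3\right) 4 \left(-1\right)^{2} = 2 \cdot 4 \cdot 1 = 2 \cdot 4 = 8$)
$S - Y{\left(k{\left(4,3 \right)} \right)} = 8 - \left(2 + \frac{54}{-5}\right) = 8 - \left(2 + 54 \left(- \frac{1}{5}\right)\right) = 8 - \left(2 - \frac{54}{5}\right) = 8 - - \frac{44}{5} = 8 + \frac{44}{5} = \frac{84}{5}$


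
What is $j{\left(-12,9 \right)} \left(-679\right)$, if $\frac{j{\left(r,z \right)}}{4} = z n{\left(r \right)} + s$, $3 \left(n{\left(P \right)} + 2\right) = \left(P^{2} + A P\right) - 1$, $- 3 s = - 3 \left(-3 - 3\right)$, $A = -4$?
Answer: $-1491084$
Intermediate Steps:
$s = -6$ ($s = - \frac{\left(-3\right) \left(-3 - 3\right)}{3} = - \frac{\left(-3\right) \left(-6\right)}{3} = \left(- \frac{1}{3}\right) 18 = -6$)
$n{\left(P \right)} = - \frac{7}{3} - \frac{4 P}{3} + \frac{P^{2}}{3}$ ($n{\left(P \right)} = -2 + \frac{\left(P^{2} - 4 P\right) - 1}{3} = -2 + \frac{-1 + P^{2} - 4 P}{3} = -2 - \left(\frac{1}{3} - \frac{P^{2}}{3} + \frac{4 P}{3}\right) = - \frac{7}{3} - \frac{4 P}{3} + \frac{P^{2}}{3}$)
$j{\left(r,z \right)} = -24 + 4 z \left(- \frac{7}{3} - \frac{4 r}{3} + \frac{r^{2}}{3}\right)$ ($j{\left(r,z \right)} = 4 \left(z \left(- \frac{7}{3} - \frac{4 r}{3} + \frac{r^{2}}{3}\right) - 6\right) = 4 \left(-6 + z \left(- \frac{7}{3} - \frac{4 r}{3} + \frac{r^{2}}{3}\right)\right) = -24 + 4 z \left(- \frac{7}{3} - \frac{4 r}{3} + \frac{r^{2}}{3}\right)$)
$j{\left(-12,9 \right)} \left(-679\right) = \left(-24 - 12 \left(7 - \left(-12\right)^{2} + 4 \left(-12\right)\right)\right) \left(-679\right) = \left(-24 - 12 \left(7 - 144 - 48\right)\right) \left(-679\right) = \left(-24 - 12 \left(-185\right)\right) \left(-679\right) = \left(-24 + 2220\right) \left(-679\right) = 2196 \left(-679\right) = -1491084$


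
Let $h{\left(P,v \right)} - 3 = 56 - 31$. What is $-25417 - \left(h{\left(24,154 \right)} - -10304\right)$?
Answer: $-35749$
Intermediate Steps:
$h{\left(P,v \right)} = 28$ ($h{\left(P,v \right)} = 3 + \left(56 - 31\right) = 3 + 25 = 28$)
$-25417 - \left(h{\left(24,154 \right)} - -10304\right) = -25417 - \left(28 - -10304\right) = -25417 - \left(28 + 10304\right) = -25417 - 10332 = -35749$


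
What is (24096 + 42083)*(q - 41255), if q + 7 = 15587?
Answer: -1699145825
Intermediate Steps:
q = 15580 (q = -7 + 15587 = 15580)
(24096 + 42083)*(q - 41255) = (24096 + 42083)*(15580 - 41255) = 66179*(-25675) = -1699145825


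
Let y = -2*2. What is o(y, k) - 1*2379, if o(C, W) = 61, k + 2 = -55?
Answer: -2318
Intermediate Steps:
k = -57 (k = -2 - 55 = -57)
y = -4
o(y, k) - 1*2379 = 61 - 1*2379 = 61 - 2379 = -2318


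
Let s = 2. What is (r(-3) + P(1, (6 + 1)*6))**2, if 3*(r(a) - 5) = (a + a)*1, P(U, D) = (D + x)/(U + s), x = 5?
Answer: 3136/9 ≈ 348.44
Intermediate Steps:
P(U, D) = (5 + D)/(2 + U) (P(U, D) = (D + 5)/(U + 2) = (5 + D)/(2 + U))
r(a) = 5 + 2*a/3 (r(a) = 5 + ((a + a)*1)/3 = 5 + ((2*a)*1)/3 = 5 + (2*a)/3 = 5 + 2*a/3)
(r(-3) + P(1, (6 + 1)*6))**2 = ((5 + (2/3)*(-3)) + (5 + (6 + 1)*6)/(2 + 1))**2 = ((5 - 2) + (5 + 7*6)/3)**2 = (3 + (5 + 42)/3)**2 = (3 + (1/3)*47)**2 = (3 + 47/3)**2 = (56/3)**2 = 3136/9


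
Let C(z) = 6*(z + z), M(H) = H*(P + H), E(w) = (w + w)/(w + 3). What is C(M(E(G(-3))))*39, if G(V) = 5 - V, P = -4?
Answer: -209664/121 ≈ -1732.8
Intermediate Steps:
E(w) = 2*w/(3 + w) (E(w) = (2*w)/(3 + w) = 2*w/(3 + w))
M(H) = H*(-4 + H)
C(z) = 12*z (C(z) = 6*(2*z) = 12*z)
C(M(E(G(-3))))*39 = (12*((2*(5 - 1*(-3))/(3 + (5 - 1*(-3))))*(-4 + 2*(5 - 1*(-3))/(3 + (5 - 1*(-3))))))*39 = (12*((2*(5 + 3)/(3 + (5 + 3)))*(-4 + 2*(5 + 3)/(3 + (5 + 3)))))*39 = (12*((2*8/(3 + 8))*(-4 + 2*8/(3 + 8))))*39 = (12*((2*8/11)*(-4 + 2*8/11)))*39 = (12*((2*8*(1/11))*(-4 + 2*8*(1/11))))*39 = (12*(16*(-4 + 16/11)/11))*39 = (12*((16/11)*(-28/11)))*39 = (12*(-448/121))*39 = -5376/121*39 = -209664/121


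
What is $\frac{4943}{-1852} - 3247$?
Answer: $- \frac{6018387}{1852} \approx -3249.7$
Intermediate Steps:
$\frac{4943}{-1852} - 3247 = 4943 \left(- \frac{1}{1852}\right) - 3247 = - \frac{4943}{1852} - 3247 = - \frac{6018387}{1852}$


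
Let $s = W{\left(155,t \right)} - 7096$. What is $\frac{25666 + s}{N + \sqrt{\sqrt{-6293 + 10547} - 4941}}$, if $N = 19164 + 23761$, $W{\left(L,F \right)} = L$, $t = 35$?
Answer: $\frac{18725}{42925 + i \sqrt{4941 - \sqrt{4254}}} \approx 0.43622 - 0.00070961 i$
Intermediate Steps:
$N = 42925$
$s = -6941$ ($s = 155 - 7096 = -6941$)
$\frac{25666 + s}{N + \sqrt{\sqrt{-6293 + 10547} - 4941}} = \frac{25666 - 6941}{42925 + \sqrt{\sqrt{-6293 + 10547} - 4941}} = \frac{18725}{42925 + \sqrt{\sqrt{4254} - 4941}} = \frac{18725}{42925 + \sqrt{-4941 + \sqrt{4254}}}$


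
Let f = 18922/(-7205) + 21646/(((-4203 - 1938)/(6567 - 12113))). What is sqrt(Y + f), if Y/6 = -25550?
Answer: 17*I*sqrt(906055461603861690)/44245905 ≈ 365.72*I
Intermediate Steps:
Y = -153300 (Y = 6*(-25550) = -153300)
f = 864834798778/44245905 (f = 18922*(-1/7205) + 21646/((-6141/(-5546))) = -18922/7205 + 21646/((-6141*(-1/5546))) = -18922/7205 + 21646/(6141/5546) = -18922/7205 + 21646*(5546/6141) = -18922/7205 + 120048716/6141 = 864834798778/44245905 ≈ 19546.)
sqrt(Y + f) = sqrt(-153300 + 864834798778/44245905) = sqrt(-5918062437722/44245905) = 17*I*sqrt(906055461603861690)/44245905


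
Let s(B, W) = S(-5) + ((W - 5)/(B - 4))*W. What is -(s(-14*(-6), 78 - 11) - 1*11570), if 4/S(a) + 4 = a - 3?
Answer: 1382209/120 ≈ 11518.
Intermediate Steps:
S(a) = 4/(-7 + a) (S(a) = 4/(-4 + (a - 3)) = 4/(-4 + (-3 + a)) = 4/(-7 + a))
s(B, W) = -⅓ + W*(-5 + W)/(-4 + B) (s(B, W) = 4/(-7 - 5) + ((W - 5)/(B - 4))*W = 4/(-12) + ((-5 + W)/(-4 + B))*W = 4*(-1/12) + ((-5 + W)/(-4 + B))*W = -⅓ + W*(-5 + W)/(-4 + B))
-(s(-14*(-6), 78 - 11) - 1*11570) = -((4 - (-14)*(-6) - 15*(78 - 11) + 3*(78 - 11)²)/(3*(-4 - 14*(-6))) - 1*11570) = -((4 - 1*84 - 15*67 + 3*67²)/(3*(-4 + 84)) - 11570) = -((⅓)*(4 - 84 - 1005 + 3*4489)/80 - 11570) = -((⅓)*(1/80)*(4 - 84 - 1005 + 13467) - 11570) = -((⅓)*(1/80)*12382 - 11570) = -(6191/120 - 11570) = -1*(-1382209/120) = 1382209/120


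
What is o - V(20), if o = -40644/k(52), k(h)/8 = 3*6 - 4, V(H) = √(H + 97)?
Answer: -10161/28 - 3*√13 ≈ -373.71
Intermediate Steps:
V(H) = √(97 + H)
k(h) = 112 (k(h) = 8*(3*6 - 4) = 8*(18 - 4) = 8*14 = 112)
o = -10161/28 (o = -40644/112 = -40644*1/112 = -10161/28 ≈ -362.89)
o - V(20) = -10161/28 - √(97 + 20) = -10161/28 - √117 = -10161/28 - 3*√13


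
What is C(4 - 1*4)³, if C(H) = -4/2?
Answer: -8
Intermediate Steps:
C(H) = -2 (C(H) = -4*½ = -2)
C(4 - 1*4)³ = (-2)³ = -8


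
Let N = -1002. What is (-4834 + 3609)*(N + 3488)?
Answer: -3045350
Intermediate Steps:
(-4834 + 3609)*(N + 3488) = (-4834 + 3609)*(-1002 + 3488) = -1225*2486 = -3045350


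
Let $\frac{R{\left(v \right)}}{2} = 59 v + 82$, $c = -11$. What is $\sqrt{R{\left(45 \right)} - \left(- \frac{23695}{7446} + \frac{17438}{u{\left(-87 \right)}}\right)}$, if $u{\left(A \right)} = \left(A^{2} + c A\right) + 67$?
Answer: $\frac{\sqrt{22414648911065896602}}{63983478} \approx 73.994$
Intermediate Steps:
$u{\left(A \right)} = 67 + A^{2} - 11 A$ ($u{\left(A \right)} = \left(A^{2} - 11 A\right) + 67 = 67 + A^{2} - 11 A$)
$R{\left(v \right)} = 164 + 118 v$ ($R{\left(v \right)} = 2 \left(59 v + 82\right) = 2 \left(82 + 59 v\right) = 164 + 118 v$)
$\sqrt{R{\left(45 \right)} - \left(- \frac{23695}{7446} + \frac{17438}{u{\left(-87 \right)}}\right)} = \sqrt{\left(164 + 118 \cdot 45\right) - \left(- \frac{23695}{7446} + \frac{17438}{67 + \left(-87\right)^{2} - -957}\right)} = \sqrt{\left(164 + 5310\right) - \left(- \frac{23695}{7446} + \frac{17438}{67 + 7569 + 957}\right)} = \sqrt{5474 + \left(\frac{23695}{7446} - \frac{17438}{8593}\right)} = \sqrt{5474 + \frac{73767787}{63983478}} = \sqrt{\frac{350319326359}{63983478}} = \frac{\sqrt{22414648911065896602}}{63983478}$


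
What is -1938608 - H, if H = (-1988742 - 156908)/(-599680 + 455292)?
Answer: -139956938777/72194 ≈ -1.9386e+6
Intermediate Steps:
H = 1072825/72194 (H = -2145650/(-144388) = -2145650*(-1/144388) = 1072825/72194 ≈ 14.860)
-1938608 - H = -1938608 - 1*1072825/72194 = -1938608 - 1072825/72194 = -139956938777/72194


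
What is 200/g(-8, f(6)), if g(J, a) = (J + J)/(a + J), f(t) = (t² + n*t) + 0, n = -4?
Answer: -50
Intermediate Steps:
f(t) = t² - 4*t (f(t) = (t² - 4*t) + 0 = t² - 4*t)
g(J, a) = 2*J/(J + a) (g(J, a) = (2*J)/(J + a) = 2*J/(J + a))
200/g(-8, f(6)) = 200/((2*(-8)/(-8 + 6*(-4 + 6)))) = 200/((2*(-8)/(-8 + 6*2))) = 200/((2*(-8)/(-8 + 12))) = 200/((2*(-8)/4)) = 200/((2*(-8)*(¼))) = 200/(-4) = 200*(-¼) = -50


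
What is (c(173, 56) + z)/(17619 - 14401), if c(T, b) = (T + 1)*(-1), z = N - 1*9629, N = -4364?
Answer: -14167/3218 ≈ -4.4024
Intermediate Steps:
z = -13993 (z = -4364 - 1*9629 = -4364 - 9629 = -13993)
c(T, b) = -1 - T (c(T, b) = (1 + T)*(-1) = -1 - T)
(c(173, 56) + z)/(17619 - 14401) = ((-1 - 1*173) - 13993)/(17619 - 14401) = ((-1 - 173) - 13993)/3218 = (-174 - 13993)*(1/3218) = -14167*1/3218 = -14167/3218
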